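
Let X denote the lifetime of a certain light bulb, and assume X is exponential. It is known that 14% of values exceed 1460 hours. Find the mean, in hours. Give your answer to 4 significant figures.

742.6

e^(−λ·1460) = 0.14 ⇒ λ = −ln(0.14)/1460 = 0.00134665.
Mean = 1/λ = 742.582 hours.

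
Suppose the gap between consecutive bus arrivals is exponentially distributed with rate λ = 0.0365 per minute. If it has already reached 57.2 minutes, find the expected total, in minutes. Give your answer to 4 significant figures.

84.60

By memorylessness, E[X | X > 57.2] = 57.2 + 1/λ = 57.2 + 27.3973 = 84.5973 minutes.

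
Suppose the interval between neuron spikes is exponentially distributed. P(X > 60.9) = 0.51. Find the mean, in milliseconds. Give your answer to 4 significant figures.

90.44

e^(−λ·60.9) = 0.51 ⇒ λ = −ln(0.51)/60.9 = 0.0110566.
Mean = 1/λ = 90.444 milliseconds.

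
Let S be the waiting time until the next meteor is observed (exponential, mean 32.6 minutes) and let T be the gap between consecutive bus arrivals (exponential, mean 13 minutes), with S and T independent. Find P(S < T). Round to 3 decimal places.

λ_1 = 1/32.6 = 0.0306748, λ_2 = 1/13 = 0.0769231.
For independent exponentials, P(S < T) = λ_1/(λ_1+λ_2) = 0.0306748/0.107598 ≈ 0.285.

0.285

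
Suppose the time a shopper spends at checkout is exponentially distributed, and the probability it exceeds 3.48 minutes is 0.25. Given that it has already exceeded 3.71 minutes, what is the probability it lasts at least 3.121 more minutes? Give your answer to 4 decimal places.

0.2884

From e^(−λ·3.48) = 0.25, λ = −ln(0.25)/3.48 = 0.39836.
Memoryless: P(X > 3.71+3.121 | X > 3.71) = P(X > 3.121) = e^(−0.39836·3.121) ≈ 0.2884.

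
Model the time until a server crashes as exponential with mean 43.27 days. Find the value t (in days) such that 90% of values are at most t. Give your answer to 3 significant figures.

99.6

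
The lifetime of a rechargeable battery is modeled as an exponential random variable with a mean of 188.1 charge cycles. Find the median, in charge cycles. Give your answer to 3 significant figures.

130

The rate is λ = 1/188.1 = 0.00531632 per charge cycle.
Set 1 − e^(−λt) = 0.5, so t = −ln(0.5)/λ = 0.69315/0.00531632 ≈ 130.381 charge cycles.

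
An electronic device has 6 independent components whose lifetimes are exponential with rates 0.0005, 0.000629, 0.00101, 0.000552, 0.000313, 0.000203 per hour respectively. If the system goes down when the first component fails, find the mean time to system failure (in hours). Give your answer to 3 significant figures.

The time to first failure is exponential with rate Σλ = 0.0005 + 0.000629 + 0.00101 + 0.000552 + 0.000313 + 0.000203 = 0.003207.
E[min] = 1/Σλ = 1/0.003207 = 311.818 hours.

312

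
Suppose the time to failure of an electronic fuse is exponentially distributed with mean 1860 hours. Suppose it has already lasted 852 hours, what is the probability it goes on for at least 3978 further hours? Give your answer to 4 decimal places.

0.1178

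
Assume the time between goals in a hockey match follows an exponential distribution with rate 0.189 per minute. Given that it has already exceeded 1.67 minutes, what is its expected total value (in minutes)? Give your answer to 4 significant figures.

By memorylessness, E[X | X > 1.67] = 1.67 + 1/λ = 1.67 + 5.29101 = 6.96101 minutes.

6.961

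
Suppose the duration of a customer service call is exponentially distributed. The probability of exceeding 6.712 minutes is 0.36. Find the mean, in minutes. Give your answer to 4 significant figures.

e^(−λ·6.712) = 0.36 ⇒ λ = −ln(0.36)/6.712 = 0.152213.
Mean = 1/λ = 6.56976 minutes.

6.570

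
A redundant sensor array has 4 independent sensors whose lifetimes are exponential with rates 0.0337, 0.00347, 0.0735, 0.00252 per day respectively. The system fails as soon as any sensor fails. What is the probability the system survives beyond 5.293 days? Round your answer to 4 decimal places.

0.5493

The time to first failure is exponential with rate Σλ = 0.0337 + 0.00347 + 0.0735 + 0.00252 = 0.11319.
P(min > 5.293) = e^(−0.11319·5.293) = e^(−0.59911) ≈ 0.5493.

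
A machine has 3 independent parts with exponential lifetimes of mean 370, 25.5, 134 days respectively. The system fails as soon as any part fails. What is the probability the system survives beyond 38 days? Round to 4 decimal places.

The first failure time is exponential with rate Σλ_i = 1/370 + 1/25.5 + 1/134 = 0.0493811 per day.
P(min > 38) = e^(−0.0493811·38) = e^(−1.8765) ≈ 0.1531.

0.1531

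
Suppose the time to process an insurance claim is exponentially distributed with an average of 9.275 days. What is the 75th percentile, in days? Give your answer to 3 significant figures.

12.9

The rate is λ = 1/9.275 = 0.107817 per day.
Set 1 − e^(−λt) = 0.75, so t = −ln(0.25)/λ = 1.3863/0.107817 ≈ 12.8579 days.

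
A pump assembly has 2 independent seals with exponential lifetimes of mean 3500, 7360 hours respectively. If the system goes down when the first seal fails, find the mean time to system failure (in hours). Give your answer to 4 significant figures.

2372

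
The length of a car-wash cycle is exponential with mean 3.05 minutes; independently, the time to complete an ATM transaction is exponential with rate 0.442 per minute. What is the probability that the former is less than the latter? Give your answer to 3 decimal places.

0.426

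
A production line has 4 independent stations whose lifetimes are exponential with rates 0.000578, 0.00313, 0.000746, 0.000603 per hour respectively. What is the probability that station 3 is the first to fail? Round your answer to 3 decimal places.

The time to first failure is exponential with rate Σλ = 0.000578 + 0.00313 + 0.000746 + 0.000603 = 0.005057.
P(station 3 first) = λ_3/Σλ = 0.000746/0.005057 ≈ 0.148.

0.148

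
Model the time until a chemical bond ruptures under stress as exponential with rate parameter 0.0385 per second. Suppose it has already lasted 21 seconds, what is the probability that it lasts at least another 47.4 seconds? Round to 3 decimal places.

P(X > s+t | X > s) = e^(−λ(s+t))/e^(−λs) = e^(−λt), independent of s = 21.
P(X > 47.4) = e^(−1.8249) ≈ 0.161.

0.161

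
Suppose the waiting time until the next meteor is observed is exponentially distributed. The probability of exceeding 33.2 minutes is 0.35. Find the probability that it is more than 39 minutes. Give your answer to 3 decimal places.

e^(−λ·33.2) = 0.35 ⇒ λ = −ln(0.35)/33.2 = 0.0316211.
P(X > 39) = e^(−0.0316211·39) = e^(−1.2332) ≈ 0.291.

0.291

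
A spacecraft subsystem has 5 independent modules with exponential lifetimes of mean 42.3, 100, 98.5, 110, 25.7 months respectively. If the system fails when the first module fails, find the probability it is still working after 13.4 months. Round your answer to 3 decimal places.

The first failure time is exponential with rate Σλ_i = 1/42.3 + 1/100 + 1/98.5 + 1/110 + 1/25.7 = 0.0917944 per month.
P(min > 13.4) = e^(−0.0917944·13.4) = e^(−1.23) ≈ 0.292.

0.292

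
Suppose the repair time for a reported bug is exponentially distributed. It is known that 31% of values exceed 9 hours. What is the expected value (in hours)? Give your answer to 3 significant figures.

7.68

e^(−λ·9) = 0.31 ⇒ λ = −ln(0.31)/9 = 0.130131.
Mean = 1/λ = 7.68454 hours.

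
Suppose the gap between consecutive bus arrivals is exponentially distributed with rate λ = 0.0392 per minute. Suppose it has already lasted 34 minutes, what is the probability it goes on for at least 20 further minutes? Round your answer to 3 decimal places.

0.457

The exponential is memoryless, so the remaining time is again Exp(λ): the condition X > 34 is irrelevant.
P(X > 20) = e^(−0.784) ≈ 0.457.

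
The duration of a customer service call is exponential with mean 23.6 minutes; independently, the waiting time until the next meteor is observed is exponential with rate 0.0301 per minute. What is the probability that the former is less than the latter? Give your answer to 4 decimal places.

0.5847

λ_1 = 1/23.6 = 0.0423729, λ_2 = 0.0301.
For independent exponentials, P(the former < the latter) = λ_1/(λ_1+λ_2) = 0.0423729/0.0724729 ≈ 0.5847.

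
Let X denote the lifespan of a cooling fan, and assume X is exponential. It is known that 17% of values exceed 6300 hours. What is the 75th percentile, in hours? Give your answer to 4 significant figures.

e^(−λ·6300) = 0.17 ⇒ λ = −ln(0.17)/6300 = 0.000281263.
75th percentile: 1 − e^(−λt) = 0.75, t = −ln(0.25)/λ = 4928.82 hours.

4929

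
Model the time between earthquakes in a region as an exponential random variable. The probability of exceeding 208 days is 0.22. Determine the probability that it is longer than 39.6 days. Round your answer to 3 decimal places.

0.750

e^(−λ·208) = 0.22 ⇒ λ = −ln(0.22)/208 = 0.00727946.
P(X > 39.6) = e^(−0.00727946·39.6) = e^(−0.28827) ≈ 0.750.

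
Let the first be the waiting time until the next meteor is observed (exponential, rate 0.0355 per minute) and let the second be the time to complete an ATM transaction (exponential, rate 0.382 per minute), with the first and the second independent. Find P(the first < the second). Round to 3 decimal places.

λ_1 = 0.0355, λ_2 = 0.382.
For independent exponentials, P(the first < the second) = λ_1/(λ_1+λ_2) = 0.0355/0.4175 ≈ 0.085.

0.085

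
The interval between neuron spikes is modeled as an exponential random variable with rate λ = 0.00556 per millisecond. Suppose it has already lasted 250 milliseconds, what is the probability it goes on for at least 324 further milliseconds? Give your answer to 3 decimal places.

0.165

By the memoryless property, P(X > 250+324 | X > 250) = P(X > 324).
P(X > 324) = e^(−1.8014) ≈ 0.165.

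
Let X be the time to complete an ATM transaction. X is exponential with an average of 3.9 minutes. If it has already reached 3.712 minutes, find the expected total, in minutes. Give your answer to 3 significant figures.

7.61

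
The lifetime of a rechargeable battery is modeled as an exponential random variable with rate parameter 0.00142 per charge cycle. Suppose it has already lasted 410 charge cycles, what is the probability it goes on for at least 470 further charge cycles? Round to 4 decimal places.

The exponential is memoryless, so the remaining time is again Exp(λ): the condition X > 410 is irrelevant.
P(X > 470) = e^(−0.6674) ≈ 0.5130.

0.5130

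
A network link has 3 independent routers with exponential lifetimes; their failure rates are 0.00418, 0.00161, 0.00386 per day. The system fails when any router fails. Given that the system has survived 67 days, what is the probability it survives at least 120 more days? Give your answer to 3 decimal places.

Time to first failure ~ Exp(Σλ) with Σλ = 0.00965.
By memorylessness, P(T > 67+120 | T > 67) = P(T > 120) = e^(−0.00965·120) ≈ 0.314.

0.314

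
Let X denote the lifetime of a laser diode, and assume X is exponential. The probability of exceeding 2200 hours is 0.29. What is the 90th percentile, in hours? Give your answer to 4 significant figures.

4092

e^(−λ·2200) = 0.29 ⇒ λ = −ln(0.29)/2200 = 0.00056267.
90th percentile: 1 − e^(−λt) = 0.9, t = −ln(0.1)/λ = 4092.25 hours.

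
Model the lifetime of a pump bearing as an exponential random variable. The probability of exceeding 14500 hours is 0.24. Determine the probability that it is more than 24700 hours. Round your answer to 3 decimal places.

e^(−λ·14500) = 0.24 ⇒ λ = −ln(0.24)/14500 = 0.0000984218.
P(X > 24700) = e^(−0.0000984218·24700) = e^(−2.431) ≈ 0.088.

0.088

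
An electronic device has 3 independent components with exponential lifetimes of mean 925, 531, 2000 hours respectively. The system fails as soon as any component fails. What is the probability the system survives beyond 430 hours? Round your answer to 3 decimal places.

0.225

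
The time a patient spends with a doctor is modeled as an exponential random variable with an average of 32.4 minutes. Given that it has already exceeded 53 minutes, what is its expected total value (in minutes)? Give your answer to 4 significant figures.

The rate is λ = 1/32.4 = 0.0308642 per minute.
By memorylessness, E[X | X > 53] = 53 + 1/λ = 53 + 32.4 = 85.4 minutes.

85.40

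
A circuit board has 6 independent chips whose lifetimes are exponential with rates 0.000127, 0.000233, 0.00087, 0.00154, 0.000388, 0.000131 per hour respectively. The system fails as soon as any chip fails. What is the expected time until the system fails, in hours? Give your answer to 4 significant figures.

The time to first failure is exponential with rate Σλ = 0.000127 + 0.000233 + 0.00087 + 0.00154 + 0.000388 + 0.000131 = 0.003289.
E[min] = 1/Σλ = 1/0.003289 = 304.044 hours.

304.0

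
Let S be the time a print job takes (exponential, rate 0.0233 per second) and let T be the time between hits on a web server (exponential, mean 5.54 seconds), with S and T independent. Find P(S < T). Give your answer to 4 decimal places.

λ_1 = 0.0233, λ_2 = 1/5.54 = 0.180505.
For independent exponentials, P(S < T) = λ_1/(λ_1+λ_2) = 0.0233/0.203805 ≈ 0.1143.

0.1143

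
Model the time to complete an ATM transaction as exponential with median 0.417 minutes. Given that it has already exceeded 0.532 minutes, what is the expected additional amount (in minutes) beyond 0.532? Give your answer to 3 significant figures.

0.602

For an exponential, median = ln(2)/λ, so λ = ln 2 / 0.417 = 1.66222 per minute.
By memorylessness, the remaining amount past any threshold is again Exp(λ) with mean 1/λ = 0.601604 minutes.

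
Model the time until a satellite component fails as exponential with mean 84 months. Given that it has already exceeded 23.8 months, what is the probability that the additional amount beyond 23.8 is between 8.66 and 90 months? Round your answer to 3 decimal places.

0.560

The rate is λ = 1/84 = 0.0119048 per month.
Memoryless: the residual past 23.8 is again Exp(λ).
P(8.66 < residual < 90) = e^(−λ·8.66) − e^(−λ·90) = 0.90204 − 0.34252 ≈ 0.560.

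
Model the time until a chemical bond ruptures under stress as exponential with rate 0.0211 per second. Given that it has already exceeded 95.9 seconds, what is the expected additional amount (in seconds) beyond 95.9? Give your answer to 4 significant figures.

By memorylessness, the remaining amount past any threshold is again Exp(λ) with mean 1/λ = 47.3934 seconds.

47.39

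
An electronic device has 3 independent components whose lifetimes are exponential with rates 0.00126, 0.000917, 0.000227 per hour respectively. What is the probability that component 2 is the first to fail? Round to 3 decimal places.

0.381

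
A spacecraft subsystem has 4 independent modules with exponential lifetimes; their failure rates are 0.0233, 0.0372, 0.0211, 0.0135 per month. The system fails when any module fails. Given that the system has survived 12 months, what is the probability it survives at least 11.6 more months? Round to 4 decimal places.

Time to first failure ~ Exp(Σλ) with Σλ = 0.0951.
By memorylessness, P(T > 12+11.6 | T > 12) = P(T > 11.6) = e^(−0.0951·11.6) ≈ 0.3318.

0.3318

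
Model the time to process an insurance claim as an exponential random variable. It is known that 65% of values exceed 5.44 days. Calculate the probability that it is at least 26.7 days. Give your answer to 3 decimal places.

e^(−λ·5.44) = 0.65 ⇒ λ = −ln(0.65)/5.44 = 0.079188.
P(X > 26.7) = e^(−0.079188·26.7) = e^(−2.1143) ≈ 0.121.

0.121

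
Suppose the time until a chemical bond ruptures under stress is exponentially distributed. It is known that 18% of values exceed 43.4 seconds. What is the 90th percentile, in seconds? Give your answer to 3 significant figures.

58.3

e^(−λ·43.4) = 0.18 ⇒ λ = −ln(0.18)/43.4 = 0.0395115.
90th percentile: 1 − e^(−λt) = 0.9, t = −ln(0.1)/λ = 58.2763 seconds.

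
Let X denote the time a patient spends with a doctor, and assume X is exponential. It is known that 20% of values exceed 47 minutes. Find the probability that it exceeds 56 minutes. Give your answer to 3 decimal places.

0.147

e^(−λ·47) = 0.20 ⇒ λ = −ln(0.20)/47 = 0.0342434.
P(X > 56) = e^(−0.0342434·56) = e^(−1.9176) ≈ 0.147.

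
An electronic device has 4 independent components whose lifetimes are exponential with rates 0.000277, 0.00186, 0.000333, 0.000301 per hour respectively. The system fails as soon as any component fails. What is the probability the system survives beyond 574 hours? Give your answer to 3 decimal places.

0.204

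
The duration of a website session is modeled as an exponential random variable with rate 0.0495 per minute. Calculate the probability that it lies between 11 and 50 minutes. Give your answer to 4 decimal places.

0.4960

P(11 < X < 50) = e^(−λ·11) − e^(−λ·50) = 0.58013 − 0.08416 ≈ 0.4960.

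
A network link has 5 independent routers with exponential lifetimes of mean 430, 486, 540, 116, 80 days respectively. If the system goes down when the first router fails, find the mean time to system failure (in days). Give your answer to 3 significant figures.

36.6

The first failure time is exponential with rate Σλ_i = 1/430 + 1/486 + 1/540 + 1/116 + 1/80 = 0.0273557 per day.
E[min] = 1/Σλ = 1/0.0273557 = 36.5554 days.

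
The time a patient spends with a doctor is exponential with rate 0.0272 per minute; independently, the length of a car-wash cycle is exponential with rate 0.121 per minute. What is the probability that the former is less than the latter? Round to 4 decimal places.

λ_1 = 0.0272, λ_2 = 0.121.
For independent exponentials, P(the former < the latter) = λ_1/(λ_1+λ_2) = 0.0272/0.1482 ≈ 0.1835.

0.1835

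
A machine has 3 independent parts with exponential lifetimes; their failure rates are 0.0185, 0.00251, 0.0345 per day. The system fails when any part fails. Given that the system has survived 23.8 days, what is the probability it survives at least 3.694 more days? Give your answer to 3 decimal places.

0.815

Time to first failure ~ Exp(Σλ) with Σλ = 0.05551.
By memorylessness, P(T > 23.8+3.694 | T > 23.8) = P(T > 3.694) = e^(−0.05551·3.694) ≈ 0.815.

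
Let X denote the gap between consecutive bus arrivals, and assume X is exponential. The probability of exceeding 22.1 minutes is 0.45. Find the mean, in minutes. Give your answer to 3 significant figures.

27.7

e^(−λ·22.1) = 0.45 ⇒ λ = −ln(0.45)/22.1 = 0.0361316.
Mean = 1/λ = 27.6766 minutes.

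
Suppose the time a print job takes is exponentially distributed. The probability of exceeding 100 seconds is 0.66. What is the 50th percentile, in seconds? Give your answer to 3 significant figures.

e^(−λ·100) = 0.66 ⇒ λ = −ln(0.66)/100 = 0.00415515.
50th percentile: 1 − e^(−λt) = 0.5, t = −ln(0.5)/λ = 166.816 seconds.

167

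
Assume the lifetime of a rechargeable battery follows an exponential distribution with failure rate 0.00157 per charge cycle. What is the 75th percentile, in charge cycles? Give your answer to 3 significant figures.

883

Set 1 − e^(−λt) = 0.75, so t = −ln(0.25)/λ = 1.3863/0.00157 ≈ 882.99 charge cycles.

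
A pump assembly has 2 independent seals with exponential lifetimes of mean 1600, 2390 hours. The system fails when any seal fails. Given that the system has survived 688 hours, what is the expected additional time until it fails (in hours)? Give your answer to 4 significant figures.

First-failure rate Σλ = 1/1600 + 1/2390 = 0.00104341.
By memorylessness the expected residual is 1/Σλ = 958.396 hours, regardless of the 688 already elapsed.

958.4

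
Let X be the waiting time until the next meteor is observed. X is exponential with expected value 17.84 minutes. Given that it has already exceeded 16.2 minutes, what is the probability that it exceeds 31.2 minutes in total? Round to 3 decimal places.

The rate is λ = 1/17.84 = 0.0560538 per minute.
P(X > s+t | X > s) = e^(−λ(s+t))/e^(−λs) = e^(−λt), independent of s = 16.2.
P(X > 15) = e^(−0.84081) ≈ 0.431.

0.431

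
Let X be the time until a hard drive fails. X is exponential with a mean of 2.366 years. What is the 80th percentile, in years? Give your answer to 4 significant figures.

3.808

The rate is λ = 1/2.366 = 0.422654 per year.
Set 1 − e^(−λt) = 0.8, so t = −ln(0.2)/λ = 1.6094/0.422654 ≈ 3.80793 years.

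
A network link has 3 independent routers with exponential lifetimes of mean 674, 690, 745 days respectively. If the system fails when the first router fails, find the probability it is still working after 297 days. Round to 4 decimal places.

The first failure time is exponential with rate Σλ_i = 1/674 + 1/690 + 1/745 = 0.00427524 per day.
P(min > 297) = e^(−0.00427524·297) = e^(−1.2697) ≈ 0.2809.

0.2809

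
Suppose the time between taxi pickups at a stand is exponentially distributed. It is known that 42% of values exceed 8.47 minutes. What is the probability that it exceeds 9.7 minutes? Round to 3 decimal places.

e^(−λ·8.47) = 0.42 ⇒ λ = −ln(0.42)/8.47 = 0.10242.
P(X > 9.7) = e^(−0.10242·9.7) = e^(−0.99348) ≈ 0.370.

0.370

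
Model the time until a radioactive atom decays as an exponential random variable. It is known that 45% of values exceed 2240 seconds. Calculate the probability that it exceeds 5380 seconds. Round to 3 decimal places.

e^(−λ·2240) = 0.45 ⇒ λ = −ln(0.45)/2240 = 0.000356477.
P(X > 5380) = e^(−0.000356477·5380) = e^(−1.9178) ≈ 0.147.

0.147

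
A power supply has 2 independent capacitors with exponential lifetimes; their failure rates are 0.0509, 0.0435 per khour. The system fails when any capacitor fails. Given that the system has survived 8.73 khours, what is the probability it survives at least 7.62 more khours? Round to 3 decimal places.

0.487

Time to first failure ~ Exp(Σλ) with Σλ = 0.0944.
By memorylessness, P(T > 8.73+7.62 | T > 8.73) = P(T > 7.62) = e^(−0.0944·7.62) ≈ 0.487.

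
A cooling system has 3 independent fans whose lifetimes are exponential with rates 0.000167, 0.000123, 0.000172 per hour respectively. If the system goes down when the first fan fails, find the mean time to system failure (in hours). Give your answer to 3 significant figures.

The time to first failure is exponential with rate Σλ = 0.000167 + 0.000123 + 0.000172 = 0.000462.
E[min] = 1/Σλ = 1/0.000462 = 2164.5 hours.

2160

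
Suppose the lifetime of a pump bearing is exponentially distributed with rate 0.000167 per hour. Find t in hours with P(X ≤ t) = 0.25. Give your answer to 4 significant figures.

Set 1 − e^(−λt) = 0.25, so t = −ln(0.75)/λ = 0.28768/0.000167 ≈ 1722.65 hours.

1723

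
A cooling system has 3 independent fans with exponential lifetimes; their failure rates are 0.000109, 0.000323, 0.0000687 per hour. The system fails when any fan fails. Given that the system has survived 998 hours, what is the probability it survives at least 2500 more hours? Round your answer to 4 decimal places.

Time to first failure ~ Exp(Σλ) with Σλ = 0.0005007.
By memorylessness, P(T > 998+2500 | T > 998) = P(T > 2500) = e^(−0.0005007·2500) ≈ 0.2860.

0.2860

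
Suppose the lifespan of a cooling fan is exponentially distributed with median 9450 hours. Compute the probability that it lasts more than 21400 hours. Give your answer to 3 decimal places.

0.208

For an exponential, median = ln(2)/λ, so λ = ln 2 / 9450 = 0.0000733489 per hour.
P(X > 21400) = e^(−λ·21400) = e^(−1.5697) ≈ 0.208.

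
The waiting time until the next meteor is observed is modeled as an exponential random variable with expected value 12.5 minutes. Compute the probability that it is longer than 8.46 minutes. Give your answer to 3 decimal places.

The rate is λ = 1/12.5 = 0.08 per minute.
P(X > 8.46) = e^(−λ·8.46) = e^(−0.6768) ≈ 0.508.

0.508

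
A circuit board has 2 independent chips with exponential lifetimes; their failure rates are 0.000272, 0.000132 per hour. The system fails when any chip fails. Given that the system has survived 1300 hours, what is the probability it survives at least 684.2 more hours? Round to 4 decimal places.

0.7585

Time to first failure ~ Exp(Σλ) with Σλ = 0.000404.
By memorylessness, P(T > 1300+684.2 | T > 1300) = P(T > 684.2) = e^(−0.000404·684.2) ≈ 0.7585.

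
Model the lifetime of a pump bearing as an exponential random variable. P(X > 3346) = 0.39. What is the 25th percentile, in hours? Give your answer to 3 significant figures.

e^(−λ·3346) = 0.39 ⇒ λ = −ln(0.39)/3346 = 0.000281413.
25th percentile: 1 − e^(−λt) = 0.25, t = −ln(0.75)/λ = 1022.28 hours.

1020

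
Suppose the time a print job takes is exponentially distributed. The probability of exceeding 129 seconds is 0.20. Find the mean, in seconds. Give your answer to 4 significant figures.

e^(−λ·129) = 0.20 ⇒ λ = −ln(0.20)/129 = 0.0124763.
Mean = 1/λ = 80.1522 seconds.

80.15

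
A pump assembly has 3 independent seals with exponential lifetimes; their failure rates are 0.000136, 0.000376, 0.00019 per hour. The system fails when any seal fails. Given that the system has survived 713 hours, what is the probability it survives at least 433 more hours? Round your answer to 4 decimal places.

0.7379

Time to first failure ~ Exp(Σλ) with Σλ = 0.000702.
By memorylessness, P(T > 713+433 | T > 713) = P(T > 433) = e^(−0.000702·433) ≈ 0.7379.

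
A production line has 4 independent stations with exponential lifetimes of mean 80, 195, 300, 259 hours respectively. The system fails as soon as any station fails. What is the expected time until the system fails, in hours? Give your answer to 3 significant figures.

40.3

The first failure time is exponential with rate Σλ_i = 1/80 + 1/195 + 1/300 + 1/259 = 0.0248225 per hour.
E[min] = 1/Σλ = 1/0.0248225 = 40.286 hours.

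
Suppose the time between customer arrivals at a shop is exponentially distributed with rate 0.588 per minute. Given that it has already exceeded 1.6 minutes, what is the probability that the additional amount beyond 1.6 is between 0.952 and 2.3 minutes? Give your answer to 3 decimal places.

Memoryless: the residual past 1.6 is again Exp(λ).
P(0.952 < residual < 2.3) = e^(−λ·0.952) − e^(−λ·2.3) = 0.57134 − 0.25862 ≈ 0.313.

0.313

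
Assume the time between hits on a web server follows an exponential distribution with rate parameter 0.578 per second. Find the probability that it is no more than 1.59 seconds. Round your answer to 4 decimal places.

0.6011

P(X ≤ 1.59) = 1 − e^(−λ·1.59) = 1 − e^(−0.91902) ≈ 0.6011.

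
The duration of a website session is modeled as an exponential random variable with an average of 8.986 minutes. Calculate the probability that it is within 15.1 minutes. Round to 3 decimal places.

0.814

The rate is λ = 1/8.986 = 0.111284 per minute.
P(X ≤ 15.1) = 1 − e^(−λ·15.1) = 1 − e^(−1.6804) ≈ 0.814.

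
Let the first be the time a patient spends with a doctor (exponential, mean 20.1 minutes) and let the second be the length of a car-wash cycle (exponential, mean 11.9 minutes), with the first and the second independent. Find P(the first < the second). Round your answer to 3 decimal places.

λ_1 = 1/20.1 = 0.0497512, λ_2 = 1/11.9 = 0.0840336.
For independent exponentials, P(the first < the second) = λ_1/(λ_1+λ_2) = 0.0497512/0.133785 ≈ 0.372.

0.372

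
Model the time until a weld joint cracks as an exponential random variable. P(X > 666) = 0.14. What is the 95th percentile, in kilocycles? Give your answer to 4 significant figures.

1015

e^(−λ·666) = 0.14 ⇒ λ = −ln(0.14)/666 = 0.00295212.
95th percentile: 1 − e^(−λt) = 0.95, t = −ln(0.05)/λ = 1014.77 kilocycles.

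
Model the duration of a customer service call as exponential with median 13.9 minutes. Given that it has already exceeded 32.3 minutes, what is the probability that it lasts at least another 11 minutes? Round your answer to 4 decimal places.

For an exponential, median = ln(2)/λ, so λ = ln 2 / 13.9 = 0.0498667 per minute.
The exponential is memoryless, so the remaining time is again Exp(λ): the condition X > 32.3 is irrelevant.
P(X > 11) = e^(−0.54853) ≈ 0.5778.

0.5778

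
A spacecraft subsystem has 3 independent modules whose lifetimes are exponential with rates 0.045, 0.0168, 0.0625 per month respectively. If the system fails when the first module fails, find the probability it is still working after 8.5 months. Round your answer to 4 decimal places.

0.3477

The time to first failure is exponential with rate Σλ = 0.045 + 0.0168 + 0.0625 = 0.1243.
P(min > 8.5) = e^(−0.1243·8.5) = e^(−1.0565) ≈ 0.3477.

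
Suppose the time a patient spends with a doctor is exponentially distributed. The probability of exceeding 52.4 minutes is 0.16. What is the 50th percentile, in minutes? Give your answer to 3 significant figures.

19.8

e^(−λ·52.4) = 0.16 ⇒ λ = −ln(0.16)/52.4 = 0.0349729.
50th percentile: 1 − e^(−λt) = 0.5, t = −ln(0.5)/λ = 19.8195 minutes.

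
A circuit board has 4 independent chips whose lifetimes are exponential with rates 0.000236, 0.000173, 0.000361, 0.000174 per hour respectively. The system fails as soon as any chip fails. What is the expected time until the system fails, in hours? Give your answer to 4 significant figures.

1059

The time to first failure is exponential with rate Σλ = 0.000236 + 0.000173 + 0.000361 + 0.000174 = 0.000944.
E[min] = 1/Σλ = 1/0.000944 = 1059.32 hours.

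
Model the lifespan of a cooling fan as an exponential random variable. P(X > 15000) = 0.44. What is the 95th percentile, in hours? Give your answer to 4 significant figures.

e^(−λ·15000) = 0.44 ⇒ λ = −ln(0.44)/15000 = 0.000054732.
95th percentile: 1 − e^(−λt) = 0.95, t = −ln(0.05)/λ = 54734.5 hours.

54730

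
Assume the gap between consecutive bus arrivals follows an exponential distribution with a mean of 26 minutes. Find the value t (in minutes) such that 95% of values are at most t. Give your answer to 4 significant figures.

77.89

The rate is λ = 1/26 = 0.0384615 per minute.
Set 1 − e^(−λt) = 0.95, so t = −ln(0.05)/λ = 2.9957/0.0384615 ≈ 77.889 minutes.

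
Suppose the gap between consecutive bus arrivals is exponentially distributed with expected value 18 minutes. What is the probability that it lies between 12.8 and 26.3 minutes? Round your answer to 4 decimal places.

0.2591

The rate is λ = 1/18 = 0.0555556 per minute.
P(12.8 < X < 26.3) = e^(−λ·12.8) − e^(−λ·26.3) = 0.49110 − 0.23198 ≈ 0.2591.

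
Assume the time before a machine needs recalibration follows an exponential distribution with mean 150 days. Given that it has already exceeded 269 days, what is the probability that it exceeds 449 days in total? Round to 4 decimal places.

The rate is λ = 1/150 = 0.00666667 per day.
P(X > s+t | X > s) = e^(−λ(s+t))/e^(−λs) = e^(−λt), independent of s = 269.
P(X > 180) = e^(−1.2) ≈ 0.3012.

0.3012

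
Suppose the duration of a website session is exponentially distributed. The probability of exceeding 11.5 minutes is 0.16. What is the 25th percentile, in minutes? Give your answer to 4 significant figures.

1.805

e^(−λ·11.5) = 0.16 ⇒ λ = −ln(0.16)/11.5 = 0.159355.
25th percentile: 1 − e^(−λt) = 0.25, t = −ln(0.75)/λ = 1.80529 minutes.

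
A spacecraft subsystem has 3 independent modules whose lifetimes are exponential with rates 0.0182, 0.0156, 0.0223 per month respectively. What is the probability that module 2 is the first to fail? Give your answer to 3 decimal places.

0.278

The time to first failure is exponential with rate Σλ = 0.0182 + 0.0156 + 0.0223 = 0.0561.
P(module 2 first) = λ_2/Σλ = 0.0156/0.0561 ≈ 0.278.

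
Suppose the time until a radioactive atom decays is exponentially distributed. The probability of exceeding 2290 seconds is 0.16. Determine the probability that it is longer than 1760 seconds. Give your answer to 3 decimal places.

e^(−λ·2290) = 0.16 ⇒ λ = −ln(0.16)/2290 = 0.000800254.
P(X > 1760) = e^(−0.000800254·1760) = e^(−1.4084) ≈ 0.245.

0.245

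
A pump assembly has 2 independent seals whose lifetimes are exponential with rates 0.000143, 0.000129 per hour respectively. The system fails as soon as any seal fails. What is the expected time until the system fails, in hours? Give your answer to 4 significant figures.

3676

The time to first failure is exponential with rate Σλ = 0.000143 + 0.000129 = 0.000272.
E[min] = 1/Σλ = 1/0.000272 = 3676.47 hours.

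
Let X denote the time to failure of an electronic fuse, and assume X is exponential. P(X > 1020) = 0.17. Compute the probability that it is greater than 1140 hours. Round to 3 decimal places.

e^(−λ·1020) = 0.17 ⇒ λ = −ln(0.17)/1020 = 0.00173721.
P(X > 1140) = e^(−0.00173721·1140) = e^(−1.9804) ≈ 0.138.

0.138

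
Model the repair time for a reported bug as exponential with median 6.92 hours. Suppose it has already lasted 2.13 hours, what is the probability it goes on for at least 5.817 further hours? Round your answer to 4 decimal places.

For an exponential, median = ln(2)/λ, so λ = ln 2 / 6.92 = 0.100166 per hour.
The exponential is memoryless, so the remaining time is again Exp(λ): the condition X > 2.13 is irrelevant.
P(X > 5.817) = e^(−0.58266) ≈ 0.5584.

0.5584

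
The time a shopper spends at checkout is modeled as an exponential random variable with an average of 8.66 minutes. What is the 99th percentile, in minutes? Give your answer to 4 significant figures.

The rate is λ = 1/8.66 = 0.115473 per minute.
Set 1 − e^(−λt) = 0.99, so t = −ln(0.01)/λ = 4.6052/0.115473 ≈ 39.8808 minutes.

39.88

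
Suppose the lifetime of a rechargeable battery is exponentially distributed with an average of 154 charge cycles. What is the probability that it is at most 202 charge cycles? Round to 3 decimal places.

0.731

The rate is λ = 1/154 = 0.00649351 per charge cycle.
P(X ≤ 202) = 1 − e^(−λ·202) = 1 − e^(−1.3117) ≈ 0.731.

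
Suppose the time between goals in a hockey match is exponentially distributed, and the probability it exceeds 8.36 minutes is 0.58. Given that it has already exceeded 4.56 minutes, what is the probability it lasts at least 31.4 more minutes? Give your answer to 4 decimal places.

0.1293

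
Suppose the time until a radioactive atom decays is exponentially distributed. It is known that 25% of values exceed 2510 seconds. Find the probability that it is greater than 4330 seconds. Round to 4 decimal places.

e^(−λ·2510) = 0.25 ⇒ λ = −ln(0.25)/2510 = 0.000552309.
P(X > 4330) = e^(−0.000552309·4330) = e^(−2.3915) ≈ 0.0915.

0.0915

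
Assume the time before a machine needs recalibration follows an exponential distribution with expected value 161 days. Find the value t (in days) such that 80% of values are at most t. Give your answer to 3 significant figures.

259

The rate is λ = 1/161 = 0.00621118 per day.
Set 1 − e^(−λt) = 0.8, so t = −ln(0.2)/λ = 1.6094/0.00621118 ≈ 259.12 days.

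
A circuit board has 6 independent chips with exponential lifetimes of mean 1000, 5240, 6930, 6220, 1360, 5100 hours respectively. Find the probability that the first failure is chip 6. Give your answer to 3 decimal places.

Rates: λ_i = 1/mean_i → 0.001, 0.00019084, 0.0001443, 0.000160772, 0.000735294, 0.000196078; Σλ = 0.00242728.
P(chip 6 first) = λ_6/Σλ = 0.000196078/0.00242728 ≈ 0.081.

0.081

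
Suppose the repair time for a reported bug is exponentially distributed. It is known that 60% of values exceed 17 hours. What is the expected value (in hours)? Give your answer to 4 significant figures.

33.28

e^(−λ·17) = 0.60 ⇒ λ = −ln(0.60)/17 = 0.0300486.
Mean = 1/λ = 33.2795 hours.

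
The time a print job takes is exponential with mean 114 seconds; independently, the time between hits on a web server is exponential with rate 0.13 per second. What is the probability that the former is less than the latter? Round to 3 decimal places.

λ_1 = 1/114 = 0.00877193, λ_2 = 0.13.
For independent exponentials, P(the former < the latter) = λ_1/(λ_1+λ_2) = 0.00877193/0.138772 ≈ 0.063.

0.063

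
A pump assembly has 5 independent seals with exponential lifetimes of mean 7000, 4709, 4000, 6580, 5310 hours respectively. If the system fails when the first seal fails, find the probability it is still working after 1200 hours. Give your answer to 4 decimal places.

The first failure time is exponential with rate Σλ_i = 1/7000 + 1/4709 + 1/4000 + 1/6580 + 1/5310 = 0.000945516 per hour.
P(min > 1200) = e^(−0.000945516·1200) = e^(−1.1346) ≈ 0.3215.

0.3215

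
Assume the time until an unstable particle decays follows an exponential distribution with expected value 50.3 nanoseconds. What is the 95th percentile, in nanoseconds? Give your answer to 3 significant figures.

151

The rate is λ = 1/50.3 = 0.0198807 per nanosecond.
Set 1 − e^(−λt) = 0.95, so t = −ln(0.05)/λ = 2.9957/0.0198807 ≈ 150.685 nanoseconds.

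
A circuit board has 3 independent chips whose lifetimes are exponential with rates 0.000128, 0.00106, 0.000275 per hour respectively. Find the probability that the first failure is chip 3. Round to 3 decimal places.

The time to first failure is exponential with rate Σλ = 0.000128 + 0.00106 + 0.000275 = 0.001463.
P(chip 3 first) = λ_3/Σλ = 0.000275/0.001463 ≈ 0.188.

0.188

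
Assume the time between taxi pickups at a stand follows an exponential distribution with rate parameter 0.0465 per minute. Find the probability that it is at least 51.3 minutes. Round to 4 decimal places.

0.0920

P(X > 51.3) = e^(−λ·51.3) = e^(−2.3855) ≈ 0.0920.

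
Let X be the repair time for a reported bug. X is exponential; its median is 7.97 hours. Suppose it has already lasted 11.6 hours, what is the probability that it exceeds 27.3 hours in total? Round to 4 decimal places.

0.2553

For an exponential, median = ln(2)/λ, so λ = ln 2 / 7.97 = 0.0869695 per hour.
By the memoryless property, P(X > 11.6+15.7 | X > 11.6) = P(X > 15.7).
P(X > 15.7) = e^(−1.3654) ≈ 0.2553.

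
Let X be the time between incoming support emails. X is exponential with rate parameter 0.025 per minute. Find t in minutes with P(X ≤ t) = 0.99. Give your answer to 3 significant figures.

Set 1 − e^(−λt) = 0.99, so t = −ln(0.01)/λ = 4.6052/0.025 ≈ 184.207 minutes.

184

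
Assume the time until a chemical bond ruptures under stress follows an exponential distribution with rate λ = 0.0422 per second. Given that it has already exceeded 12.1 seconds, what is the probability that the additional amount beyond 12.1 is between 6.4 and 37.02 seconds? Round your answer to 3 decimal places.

Memoryless: the residual past 12.1 is again Exp(λ).
P(6.4 < residual < 37.02) = e^(−λ·6.4) − e^(−λ·37.02) = 0.76332 − 0.20967 ≈ 0.554.

0.554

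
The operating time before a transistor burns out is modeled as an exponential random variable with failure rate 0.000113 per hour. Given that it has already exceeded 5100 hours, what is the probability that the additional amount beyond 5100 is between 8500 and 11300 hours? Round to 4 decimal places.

Memoryless: the residual past 5100 is again Exp(λ).
P(8500 < residual < 11300) = e^(−λ·8500) − e^(−λ·11300) = 0.38270 − 0.27890 ≈ 0.1038.

0.1038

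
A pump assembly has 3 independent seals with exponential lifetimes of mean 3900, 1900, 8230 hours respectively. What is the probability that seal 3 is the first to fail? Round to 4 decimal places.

Rates: λ_i = 1/mean_i → 0.00025641, 0.000526316, 0.000121507; Σλ = 0.000904233.
P(seal 3 first) = λ_3/Σλ = 0.000121507/0.000904233 ≈ 0.1344.

0.1344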